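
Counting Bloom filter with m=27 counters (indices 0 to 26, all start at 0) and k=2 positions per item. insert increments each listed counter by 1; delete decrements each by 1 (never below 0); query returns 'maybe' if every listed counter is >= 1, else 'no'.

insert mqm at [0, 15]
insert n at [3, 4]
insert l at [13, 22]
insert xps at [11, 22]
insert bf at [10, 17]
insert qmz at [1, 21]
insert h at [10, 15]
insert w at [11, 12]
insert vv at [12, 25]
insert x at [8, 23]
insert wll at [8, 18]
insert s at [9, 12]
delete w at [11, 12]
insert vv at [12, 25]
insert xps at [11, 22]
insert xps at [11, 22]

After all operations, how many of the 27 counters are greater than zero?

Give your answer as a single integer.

Step 1: insert mqm at [0, 15] -> counters=[1,0,0,0,0,0,0,0,0,0,0,0,0,0,0,1,0,0,0,0,0,0,0,0,0,0,0]
Step 2: insert n at [3, 4] -> counters=[1,0,0,1,1,0,0,0,0,0,0,0,0,0,0,1,0,0,0,0,0,0,0,0,0,0,0]
Step 3: insert l at [13, 22] -> counters=[1,0,0,1,1,0,0,0,0,0,0,0,0,1,0,1,0,0,0,0,0,0,1,0,0,0,0]
Step 4: insert xps at [11, 22] -> counters=[1,0,0,1,1,0,0,0,0,0,0,1,0,1,0,1,0,0,0,0,0,0,2,0,0,0,0]
Step 5: insert bf at [10, 17] -> counters=[1,0,0,1,1,0,0,0,0,0,1,1,0,1,0,1,0,1,0,0,0,0,2,0,0,0,0]
Step 6: insert qmz at [1, 21] -> counters=[1,1,0,1,1,0,0,0,0,0,1,1,0,1,0,1,0,1,0,0,0,1,2,0,0,0,0]
Step 7: insert h at [10, 15] -> counters=[1,1,0,1,1,0,0,0,0,0,2,1,0,1,0,2,0,1,0,0,0,1,2,0,0,0,0]
Step 8: insert w at [11, 12] -> counters=[1,1,0,1,1,0,0,0,0,0,2,2,1,1,0,2,0,1,0,0,0,1,2,0,0,0,0]
Step 9: insert vv at [12, 25] -> counters=[1,1,0,1,1,0,0,0,0,0,2,2,2,1,0,2,0,1,0,0,0,1,2,0,0,1,0]
Step 10: insert x at [8, 23] -> counters=[1,1,0,1,1,0,0,0,1,0,2,2,2,1,0,2,0,1,0,0,0,1,2,1,0,1,0]
Step 11: insert wll at [8, 18] -> counters=[1,1,0,1,1,0,0,0,2,0,2,2,2,1,0,2,0,1,1,0,0,1,2,1,0,1,0]
Step 12: insert s at [9, 12] -> counters=[1,1,0,1,1,0,0,0,2,1,2,2,3,1,0,2,0,1,1,0,0,1,2,1,0,1,0]
Step 13: delete w at [11, 12] -> counters=[1,1,0,1,1,0,0,0,2,1,2,1,2,1,0,2,0,1,1,0,0,1,2,1,0,1,0]
Step 14: insert vv at [12, 25] -> counters=[1,1,0,1,1,0,0,0,2,1,2,1,3,1,0,2,0,1,1,0,0,1,2,1,0,2,0]
Step 15: insert xps at [11, 22] -> counters=[1,1,0,1,1,0,0,0,2,1,2,2,3,1,0,2,0,1,1,0,0,1,3,1,0,2,0]
Step 16: insert xps at [11, 22] -> counters=[1,1,0,1,1,0,0,0,2,1,2,3,3,1,0,2,0,1,1,0,0,1,4,1,0,2,0]
Final counters=[1,1,0,1,1,0,0,0,2,1,2,3,3,1,0,2,0,1,1,0,0,1,4,1,0,2,0] -> 17 nonzero

Answer: 17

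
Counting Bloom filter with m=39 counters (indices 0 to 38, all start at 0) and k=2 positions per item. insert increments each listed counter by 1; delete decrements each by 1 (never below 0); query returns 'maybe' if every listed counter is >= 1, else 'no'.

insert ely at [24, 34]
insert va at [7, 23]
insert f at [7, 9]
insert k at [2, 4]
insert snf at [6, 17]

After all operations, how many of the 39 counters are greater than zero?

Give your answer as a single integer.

Answer: 9

Derivation:
Step 1: insert ely at [24, 34] -> counters=[0,0,0,0,0,0,0,0,0,0,0,0,0,0,0,0,0,0,0,0,0,0,0,0,1,0,0,0,0,0,0,0,0,0,1,0,0,0,0]
Step 2: insert va at [7, 23] -> counters=[0,0,0,0,0,0,0,1,0,0,0,0,0,0,0,0,0,0,0,0,0,0,0,1,1,0,0,0,0,0,0,0,0,0,1,0,0,0,0]
Step 3: insert f at [7, 9] -> counters=[0,0,0,0,0,0,0,2,0,1,0,0,0,0,0,0,0,0,0,0,0,0,0,1,1,0,0,0,0,0,0,0,0,0,1,0,0,0,0]
Step 4: insert k at [2, 4] -> counters=[0,0,1,0,1,0,0,2,0,1,0,0,0,0,0,0,0,0,0,0,0,0,0,1,1,0,0,0,0,0,0,0,0,0,1,0,0,0,0]
Step 5: insert snf at [6, 17] -> counters=[0,0,1,0,1,0,1,2,0,1,0,0,0,0,0,0,0,1,0,0,0,0,0,1,1,0,0,0,0,0,0,0,0,0,1,0,0,0,0]
Final counters=[0,0,1,0,1,0,1,2,0,1,0,0,0,0,0,0,0,1,0,0,0,0,0,1,1,0,0,0,0,0,0,0,0,0,1,0,0,0,0] -> 9 nonzero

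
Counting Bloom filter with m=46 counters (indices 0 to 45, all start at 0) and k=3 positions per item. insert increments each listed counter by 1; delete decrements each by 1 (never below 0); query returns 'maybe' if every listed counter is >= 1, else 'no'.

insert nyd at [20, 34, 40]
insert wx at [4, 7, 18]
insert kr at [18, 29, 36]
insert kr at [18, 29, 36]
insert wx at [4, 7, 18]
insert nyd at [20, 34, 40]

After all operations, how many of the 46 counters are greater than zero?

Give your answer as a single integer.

Answer: 8

Derivation:
Step 1: insert nyd at [20, 34, 40] -> counters=[0,0,0,0,0,0,0,0,0,0,0,0,0,0,0,0,0,0,0,0,1,0,0,0,0,0,0,0,0,0,0,0,0,0,1,0,0,0,0,0,1,0,0,0,0,0]
Step 2: insert wx at [4, 7, 18] -> counters=[0,0,0,0,1,0,0,1,0,0,0,0,0,0,0,0,0,0,1,0,1,0,0,0,0,0,0,0,0,0,0,0,0,0,1,0,0,0,0,0,1,0,0,0,0,0]
Step 3: insert kr at [18, 29, 36] -> counters=[0,0,0,0,1,0,0,1,0,0,0,0,0,0,0,0,0,0,2,0,1,0,0,0,0,0,0,0,0,1,0,0,0,0,1,0,1,0,0,0,1,0,0,0,0,0]
Step 4: insert kr at [18, 29, 36] -> counters=[0,0,0,0,1,0,0,1,0,0,0,0,0,0,0,0,0,0,3,0,1,0,0,0,0,0,0,0,0,2,0,0,0,0,1,0,2,0,0,0,1,0,0,0,0,0]
Step 5: insert wx at [4, 7, 18] -> counters=[0,0,0,0,2,0,0,2,0,0,0,0,0,0,0,0,0,0,4,0,1,0,0,0,0,0,0,0,0,2,0,0,0,0,1,0,2,0,0,0,1,0,0,0,0,0]
Step 6: insert nyd at [20, 34, 40] -> counters=[0,0,0,0,2,0,0,2,0,0,0,0,0,0,0,0,0,0,4,0,2,0,0,0,0,0,0,0,0,2,0,0,0,0,2,0,2,0,0,0,2,0,0,0,0,0]
Final counters=[0,0,0,0,2,0,0,2,0,0,0,0,0,0,0,0,0,0,4,0,2,0,0,0,0,0,0,0,0,2,0,0,0,0,2,0,2,0,0,0,2,0,0,0,0,0] -> 8 nonzero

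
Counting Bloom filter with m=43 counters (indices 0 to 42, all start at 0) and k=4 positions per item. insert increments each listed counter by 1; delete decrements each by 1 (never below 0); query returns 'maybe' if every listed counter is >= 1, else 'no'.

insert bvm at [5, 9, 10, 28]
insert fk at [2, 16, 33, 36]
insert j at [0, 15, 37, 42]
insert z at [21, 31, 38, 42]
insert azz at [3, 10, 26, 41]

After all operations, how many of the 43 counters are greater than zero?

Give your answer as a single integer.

Step 1: insert bvm at [5, 9, 10, 28] -> counters=[0,0,0,0,0,1,0,0,0,1,1,0,0,0,0,0,0,0,0,0,0,0,0,0,0,0,0,0,1,0,0,0,0,0,0,0,0,0,0,0,0,0,0]
Step 2: insert fk at [2, 16, 33, 36] -> counters=[0,0,1,0,0,1,0,0,0,1,1,0,0,0,0,0,1,0,0,0,0,0,0,0,0,0,0,0,1,0,0,0,0,1,0,0,1,0,0,0,0,0,0]
Step 3: insert j at [0, 15, 37, 42] -> counters=[1,0,1,0,0,1,0,0,0,1,1,0,0,0,0,1,1,0,0,0,0,0,0,0,0,0,0,0,1,0,0,0,0,1,0,0,1,1,0,0,0,0,1]
Step 4: insert z at [21, 31, 38, 42] -> counters=[1,0,1,0,0,1,0,0,0,1,1,0,0,0,0,1,1,0,0,0,0,1,0,0,0,0,0,0,1,0,0,1,0,1,0,0,1,1,1,0,0,0,2]
Step 5: insert azz at [3, 10, 26, 41] -> counters=[1,0,1,1,0,1,0,0,0,1,2,0,0,0,0,1,1,0,0,0,0,1,0,0,0,0,1,0,1,0,0,1,0,1,0,0,1,1,1,0,0,1,2]
Final counters=[1,0,1,1,0,1,0,0,0,1,2,0,0,0,0,1,1,0,0,0,0,1,0,0,0,0,1,0,1,0,0,1,0,1,0,0,1,1,1,0,0,1,2] -> 18 nonzero

Answer: 18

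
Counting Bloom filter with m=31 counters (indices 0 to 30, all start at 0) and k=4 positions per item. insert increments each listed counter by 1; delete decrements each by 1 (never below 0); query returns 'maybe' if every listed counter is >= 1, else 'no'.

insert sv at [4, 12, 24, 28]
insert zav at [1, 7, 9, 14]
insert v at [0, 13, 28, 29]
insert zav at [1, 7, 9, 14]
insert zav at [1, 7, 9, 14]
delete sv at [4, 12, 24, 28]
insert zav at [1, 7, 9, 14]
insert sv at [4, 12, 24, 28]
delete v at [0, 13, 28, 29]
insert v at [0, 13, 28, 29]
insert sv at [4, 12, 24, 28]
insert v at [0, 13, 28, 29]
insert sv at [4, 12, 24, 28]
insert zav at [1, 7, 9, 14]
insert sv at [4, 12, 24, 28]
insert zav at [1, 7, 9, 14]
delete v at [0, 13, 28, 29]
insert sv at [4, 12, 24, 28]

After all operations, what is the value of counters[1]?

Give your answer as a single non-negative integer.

Answer: 6

Derivation:
Step 1: insert sv at [4, 12, 24, 28] -> counters=[0,0,0,0,1,0,0,0,0,0,0,0,1,0,0,0,0,0,0,0,0,0,0,0,1,0,0,0,1,0,0]
Step 2: insert zav at [1, 7, 9, 14] -> counters=[0,1,0,0,1,0,0,1,0,1,0,0,1,0,1,0,0,0,0,0,0,0,0,0,1,0,0,0,1,0,0]
Step 3: insert v at [0, 13, 28, 29] -> counters=[1,1,0,0,1,0,0,1,0,1,0,0,1,1,1,0,0,0,0,0,0,0,0,0,1,0,0,0,2,1,0]
Step 4: insert zav at [1, 7, 9, 14] -> counters=[1,2,0,0,1,0,0,2,0,2,0,0,1,1,2,0,0,0,0,0,0,0,0,0,1,0,0,0,2,1,0]
Step 5: insert zav at [1, 7, 9, 14] -> counters=[1,3,0,0,1,0,0,3,0,3,0,0,1,1,3,0,0,0,0,0,0,0,0,0,1,0,0,0,2,1,0]
Step 6: delete sv at [4, 12, 24, 28] -> counters=[1,3,0,0,0,0,0,3,0,3,0,0,0,1,3,0,0,0,0,0,0,0,0,0,0,0,0,0,1,1,0]
Step 7: insert zav at [1, 7, 9, 14] -> counters=[1,4,0,0,0,0,0,4,0,4,0,0,0,1,4,0,0,0,0,0,0,0,0,0,0,0,0,0,1,1,0]
Step 8: insert sv at [4, 12, 24, 28] -> counters=[1,4,0,0,1,0,0,4,0,4,0,0,1,1,4,0,0,0,0,0,0,0,0,0,1,0,0,0,2,1,0]
Step 9: delete v at [0, 13, 28, 29] -> counters=[0,4,0,0,1,0,0,4,0,4,0,0,1,0,4,0,0,0,0,0,0,0,0,0,1,0,0,0,1,0,0]
Step 10: insert v at [0, 13, 28, 29] -> counters=[1,4,0,0,1,0,0,4,0,4,0,0,1,1,4,0,0,0,0,0,0,0,0,0,1,0,0,0,2,1,0]
Step 11: insert sv at [4, 12, 24, 28] -> counters=[1,4,0,0,2,0,0,4,0,4,0,0,2,1,4,0,0,0,0,0,0,0,0,0,2,0,0,0,3,1,0]
Step 12: insert v at [0, 13, 28, 29] -> counters=[2,4,0,0,2,0,0,4,0,4,0,0,2,2,4,0,0,0,0,0,0,0,0,0,2,0,0,0,4,2,0]
Step 13: insert sv at [4, 12, 24, 28] -> counters=[2,4,0,0,3,0,0,4,0,4,0,0,3,2,4,0,0,0,0,0,0,0,0,0,3,0,0,0,5,2,0]
Step 14: insert zav at [1, 7, 9, 14] -> counters=[2,5,0,0,3,0,0,5,0,5,0,0,3,2,5,0,0,0,0,0,0,0,0,0,3,0,0,0,5,2,0]
Step 15: insert sv at [4, 12, 24, 28] -> counters=[2,5,0,0,4,0,0,5,0,5,0,0,4,2,5,0,0,0,0,0,0,0,0,0,4,0,0,0,6,2,0]
Step 16: insert zav at [1, 7, 9, 14] -> counters=[2,6,0,0,4,0,0,6,0,6,0,0,4,2,6,0,0,0,0,0,0,0,0,0,4,0,0,0,6,2,0]
Step 17: delete v at [0, 13, 28, 29] -> counters=[1,6,0,0,4,0,0,6,0,6,0,0,4,1,6,0,0,0,0,0,0,0,0,0,4,0,0,0,5,1,0]
Step 18: insert sv at [4, 12, 24, 28] -> counters=[1,6,0,0,5,0,0,6,0,6,0,0,5,1,6,0,0,0,0,0,0,0,0,0,5,0,0,0,6,1,0]
Final counters=[1,6,0,0,5,0,0,6,0,6,0,0,5,1,6,0,0,0,0,0,0,0,0,0,5,0,0,0,6,1,0] -> counters[1]=6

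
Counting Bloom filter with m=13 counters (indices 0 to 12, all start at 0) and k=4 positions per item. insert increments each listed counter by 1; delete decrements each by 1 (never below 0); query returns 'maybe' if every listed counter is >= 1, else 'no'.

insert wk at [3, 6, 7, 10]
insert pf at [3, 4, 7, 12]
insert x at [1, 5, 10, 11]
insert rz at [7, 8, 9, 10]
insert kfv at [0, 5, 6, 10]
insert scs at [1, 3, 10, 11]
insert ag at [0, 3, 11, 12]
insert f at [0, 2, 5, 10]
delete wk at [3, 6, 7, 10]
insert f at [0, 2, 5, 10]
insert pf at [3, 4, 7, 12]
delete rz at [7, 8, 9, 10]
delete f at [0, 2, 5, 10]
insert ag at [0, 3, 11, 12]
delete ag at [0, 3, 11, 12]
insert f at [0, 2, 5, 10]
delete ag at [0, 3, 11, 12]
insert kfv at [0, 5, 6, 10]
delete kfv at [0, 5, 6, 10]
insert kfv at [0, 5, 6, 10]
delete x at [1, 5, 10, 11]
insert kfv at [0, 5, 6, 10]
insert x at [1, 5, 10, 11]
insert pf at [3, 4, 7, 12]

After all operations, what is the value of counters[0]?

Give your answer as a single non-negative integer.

Answer: 5

Derivation:
Step 1: insert wk at [3, 6, 7, 10] -> counters=[0,0,0,1,0,0,1,1,0,0,1,0,0]
Step 2: insert pf at [3, 4, 7, 12] -> counters=[0,0,0,2,1,0,1,2,0,0,1,0,1]
Step 3: insert x at [1, 5, 10, 11] -> counters=[0,1,0,2,1,1,1,2,0,0,2,1,1]
Step 4: insert rz at [7, 8, 9, 10] -> counters=[0,1,0,2,1,1,1,3,1,1,3,1,1]
Step 5: insert kfv at [0, 5, 6, 10] -> counters=[1,1,0,2,1,2,2,3,1,1,4,1,1]
Step 6: insert scs at [1, 3, 10, 11] -> counters=[1,2,0,3,1,2,2,3,1,1,5,2,1]
Step 7: insert ag at [0, 3, 11, 12] -> counters=[2,2,0,4,1,2,2,3,1,1,5,3,2]
Step 8: insert f at [0, 2, 5, 10] -> counters=[3,2,1,4,1,3,2,3,1,1,6,3,2]
Step 9: delete wk at [3, 6, 7, 10] -> counters=[3,2,1,3,1,3,1,2,1,1,5,3,2]
Step 10: insert f at [0, 2, 5, 10] -> counters=[4,2,2,3,1,4,1,2,1,1,6,3,2]
Step 11: insert pf at [3, 4, 7, 12] -> counters=[4,2,2,4,2,4,1,3,1,1,6,3,3]
Step 12: delete rz at [7, 8, 9, 10] -> counters=[4,2,2,4,2,4,1,2,0,0,5,3,3]
Step 13: delete f at [0, 2, 5, 10] -> counters=[3,2,1,4,2,3,1,2,0,0,4,3,3]
Step 14: insert ag at [0, 3, 11, 12] -> counters=[4,2,1,5,2,3,1,2,0,0,4,4,4]
Step 15: delete ag at [0, 3, 11, 12] -> counters=[3,2,1,4,2,3,1,2,0,0,4,3,3]
Step 16: insert f at [0, 2, 5, 10] -> counters=[4,2,2,4,2,4,1,2,0,0,5,3,3]
Step 17: delete ag at [0, 3, 11, 12] -> counters=[3,2,2,3,2,4,1,2,0,0,5,2,2]
Step 18: insert kfv at [0, 5, 6, 10] -> counters=[4,2,2,3,2,5,2,2,0,0,6,2,2]
Step 19: delete kfv at [0, 5, 6, 10] -> counters=[3,2,2,3,2,4,1,2,0,0,5,2,2]
Step 20: insert kfv at [0, 5, 6, 10] -> counters=[4,2,2,3,2,5,2,2,0,0,6,2,2]
Step 21: delete x at [1, 5, 10, 11] -> counters=[4,1,2,3,2,4,2,2,0,0,5,1,2]
Step 22: insert kfv at [0, 5, 6, 10] -> counters=[5,1,2,3,2,5,3,2,0,0,6,1,2]
Step 23: insert x at [1, 5, 10, 11] -> counters=[5,2,2,3,2,6,3,2,0,0,7,2,2]
Step 24: insert pf at [3, 4, 7, 12] -> counters=[5,2,2,4,3,6,3,3,0,0,7,2,3]
Final counters=[5,2,2,4,3,6,3,3,0,0,7,2,3] -> counters[0]=5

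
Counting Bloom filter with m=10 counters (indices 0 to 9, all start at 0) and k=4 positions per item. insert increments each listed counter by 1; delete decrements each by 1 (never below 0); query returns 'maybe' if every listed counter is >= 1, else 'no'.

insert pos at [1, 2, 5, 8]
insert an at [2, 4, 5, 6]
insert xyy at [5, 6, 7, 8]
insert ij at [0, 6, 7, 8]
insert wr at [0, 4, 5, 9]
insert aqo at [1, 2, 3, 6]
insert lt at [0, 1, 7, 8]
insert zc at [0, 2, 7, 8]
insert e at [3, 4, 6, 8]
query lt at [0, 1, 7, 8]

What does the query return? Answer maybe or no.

Answer: maybe

Derivation:
Step 1: insert pos at [1, 2, 5, 8] -> counters=[0,1,1,0,0,1,0,0,1,0]
Step 2: insert an at [2, 4, 5, 6] -> counters=[0,1,2,0,1,2,1,0,1,0]
Step 3: insert xyy at [5, 6, 7, 8] -> counters=[0,1,2,0,1,3,2,1,2,0]
Step 4: insert ij at [0, 6, 7, 8] -> counters=[1,1,2,0,1,3,3,2,3,0]
Step 5: insert wr at [0, 4, 5, 9] -> counters=[2,1,2,0,2,4,3,2,3,1]
Step 6: insert aqo at [1, 2, 3, 6] -> counters=[2,2,3,1,2,4,4,2,3,1]
Step 7: insert lt at [0, 1, 7, 8] -> counters=[3,3,3,1,2,4,4,3,4,1]
Step 8: insert zc at [0, 2, 7, 8] -> counters=[4,3,4,1,2,4,4,4,5,1]
Step 9: insert e at [3, 4, 6, 8] -> counters=[4,3,4,2,3,4,5,4,6,1]
Query lt: check counters[0]=4 counters[1]=3 counters[7]=4 counters[8]=6 -> maybe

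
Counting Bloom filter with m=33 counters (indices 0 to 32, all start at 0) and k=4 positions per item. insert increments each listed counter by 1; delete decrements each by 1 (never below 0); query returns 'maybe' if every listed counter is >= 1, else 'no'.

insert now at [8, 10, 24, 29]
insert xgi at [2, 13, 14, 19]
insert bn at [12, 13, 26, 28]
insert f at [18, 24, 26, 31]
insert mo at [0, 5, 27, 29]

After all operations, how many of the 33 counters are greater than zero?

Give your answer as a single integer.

Step 1: insert now at [8, 10, 24, 29] -> counters=[0,0,0,0,0,0,0,0,1,0,1,0,0,0,0,0,0,0,0,0,0,0,0,0,1,0,0,0,0,1,0,0,0]
Step 2: insert xgi at [2, 13, 14, 19] -> counters=[0,0,1,0,0,0,0,0,1,0,1,0,0,1,1,0,0,0,0,1,0,0,0,0,1,0,0,0,0,1,0,0,0]
Step 3: insert bn at [12, 13, 26, 28] -> counters=[0,0,1,0,0,0,0,0,1,0,1,0,1,2,1,0,0,0,0,1,0,0,0,0,1,0,1,0,1,1,0,0,0]
Step 4: insert f at [18, 24, 26, 31] -> counters=[0,0,1,0,0,0,0,0,1,0,1,0,1,2,1,0,0,0,1,1,0,0,0,0,2,0,2,0,1,1,0,1,0]
Step 5: insert mo at [0, 5, 27, 29] -> counters=[1,0,1,0,0,1,0,0,1,0,1,0,1,2,1,0,0,0,1,1,0,0,0,0,2,0,2,1,1,2,0,1,0]
Final counters=[1,0,1,0,0,1,0,0,1,0,1,0,1,2,1,0,0,0,1,1,0,0,0,0,2,0,2,1,1,2,0,1,0] -> 16 nonzero

Answer: 16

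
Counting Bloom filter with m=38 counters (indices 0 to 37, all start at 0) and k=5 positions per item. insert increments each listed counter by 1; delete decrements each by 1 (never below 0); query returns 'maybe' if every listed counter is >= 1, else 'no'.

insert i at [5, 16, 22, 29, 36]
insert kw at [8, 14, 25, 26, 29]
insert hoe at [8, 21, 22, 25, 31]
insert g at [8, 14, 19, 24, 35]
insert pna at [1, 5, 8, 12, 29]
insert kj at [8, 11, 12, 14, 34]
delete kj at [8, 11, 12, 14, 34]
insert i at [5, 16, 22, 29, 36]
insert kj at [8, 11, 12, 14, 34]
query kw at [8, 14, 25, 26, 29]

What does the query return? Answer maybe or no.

Answer: maybe

Derivation:
Step 1: insert i at [5, 16, 22, 29, 36] -> counters=[0,0,0,0,0,1,0,0,0,0,0,0,0,0,0,0,1,0,0,0,0,0,1,0,0,0,0,0,0,1,0,0,0,0,0,0,1,0]
Step 2: insert kw at [8, 14, 25, 26, 29] -> counters=[0,0,0,0,0,1,0,0,1,0,0,0,0,0,1,0,1,0,0,0,0,0,1,0,0,1,1,0,0,2,0,0,0,0,0,0,1,0]
Step 3: insert hoe at [8, 21, 22, 25, 31] -> counters=[0,0,0,0,0,1,0,0,2,0,0,0,0,0,1,0,1,0,0,0,0,1,2,0,0,2,1,0,0,2,0,1,0,0,0,0,1,0]
Step 4: insert g at [8, 14, 19, 24, 35] -> counters=[0,0,0,0,0,1,0,0,3,0,0,0,0,0,2,0,1,0,0,1,0,1,2,0,1,2,1,0,0,2,0,1,0,0,0,1,1,0]
Step 5: insert pna at [1, 5, 8, 12, 29] -> counters=[0,1,0,0,0,2,0,0,4,0,0,0,1,0,2,0,1,0,0,1,0,1,2,0,1,2,1,0,0,3,0,1,0,0,0,1,1,0]
Step 6: insert kj at [8, 11, 12, 14, 34] -> counters=[0,1,0,0,0,2,0,0,5,0,0,1,2,0,3,0,1,0,0,1,0,1,2,0,1,2,1,0,0,3,0,1,0,0,1,1,1,0]
Step 7: delete kj at [8, 11, 12, 14, 34] -> counters=[0,1,0,0,0,2,0,0,4,0,0,0,1,0,2,0,1,0,0,1,0,1,2,0,1,2,1,0,0,3,0,1,0,0,0,1,1,0]
Step 8: insert i at [5, 16, 22, 29, 36] -> counters=[0,1,0,0,0,3,0,0,4,0,0,0,1,0,2,0,2,0,0,1,0,1,3,0,1,2,1,0,0,4,0,1,0,0,0,1,2,0]
Step 9: insert kj at [8, 11, 12, 14, 34] -> counters=[0,1,0,0,0,3,0,0,5,0,0,1,2,0,3,0,2,0,0,1,0,1,3,0,1,2,1,0,0,4,0,1,0,0,1,1,2,0]
Query kw: check counters[8]=5 counters[14]=3 counters[25]=2 counters[26]=1 counters[29]=4 -> maybe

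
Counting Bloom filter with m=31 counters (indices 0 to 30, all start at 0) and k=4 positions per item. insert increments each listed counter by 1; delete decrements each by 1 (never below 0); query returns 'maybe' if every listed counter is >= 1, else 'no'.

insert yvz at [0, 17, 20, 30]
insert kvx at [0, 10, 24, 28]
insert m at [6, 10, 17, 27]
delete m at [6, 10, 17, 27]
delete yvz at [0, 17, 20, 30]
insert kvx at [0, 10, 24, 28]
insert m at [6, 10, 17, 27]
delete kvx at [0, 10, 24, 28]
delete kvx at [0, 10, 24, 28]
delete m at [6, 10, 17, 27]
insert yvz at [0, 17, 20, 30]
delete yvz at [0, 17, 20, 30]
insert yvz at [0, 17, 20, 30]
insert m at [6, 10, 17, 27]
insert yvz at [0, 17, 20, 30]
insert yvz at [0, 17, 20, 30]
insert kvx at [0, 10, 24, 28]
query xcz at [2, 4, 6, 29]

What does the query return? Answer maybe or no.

Answer: no

Derivation:
Step 1: insert yvz at [0, 17, 20, 30] -> counters=[1,0,0,0,0,0,0,0,0,0,0,0,0,0,0,0,0,1,0,0,1,0,0,0,0,0,0,0,0,0,1]
Step 2: insert kvx at [0, 10, 24, 28] -> counters=[2,0,0,0,0,0,0,0,0,0,1,0,0,0,0,0,0,1,0,0,1,0,0,0,1,0,0,0,1,0,1]
Step 3: insert m at [6, 10, 17, 27] -> counters=[2,0,0,0,0,0,1,0,0,0,2,0,0,0,0,0,0,2,0,0,1,0,0,0,1,0,0,1,1,0,1]
Step 4: delete m at [6, 10, 17, 27] -> counters=[2,0,0,0,0,0,0,0,0,0,1,0,0,0,0,0,0,1,0,0,1,0,0,0,1,0,0,0,1,0,1]
Step 5: delete yvz at [0, 17, 20, 30] -> counters=[1,0,0,0,0,0,0,0,0,0,1,0,0,0,0,0,0,0,0,0,0,0,0,0,1,0,0,0,1,0,0]
Step 6: insert kvx at [0, 10, 24, 28] -> counters=[2,0,0,0,0,0,0,0,0,0,2,0,0,0,0,0,0,0,0,0,0,0,0,0,2,0,0,0,2,0,0]
Step 7: insert m at [6, 10, 17, 27] -> counters=[2,0,0,0,0,0,1,0,0,0,3,0,0,0,0,0,0,1,0,0,0,0,0,0,2,0,0,1,2,0,0]
Step 8: delete kvx at [0, 10, 24, 28] -> counters=[1,0,0,0,0,0,1,0,0,0,2,0,0,0,0,0,0,1,0,0,0,0,0,0,1,0,0,1,1,0,0]
Step 9: delete kvx at [0, 10, 24, 28] -> counters=[0,0,0,0,0,0,1,0,0,0,1,0,0,0,0,0,0,1,0,0,0,0,0,0,0,0,0,1,0,0,0]
Step 10: delete m at [6, 10, 17, 27] -> counters=[0,0,0,0,0,0,0,0,0,0,0,0,0,0,0,0,0,0,0,0,0,0,0,0,0,0,0,0,0,0,0]
Step 11: insert yvz at [0, 17, 20, 30] -> counters=[1,0,0,0,0,0,0,0,0,0,0,0,0,0,0,0,0,1,0,0,1,0,0,0,0,0,0,0,0,0,1]
Step 12: delete yvz at [0, 17, 20, 30] -> counters=[0,0,0,0,0,0,0,0,0,0,0,0,0,0,0,0,0,0,0,0,0,0,0,0,0,0,0,0,0,0,0]
Step 13: insert yvz at [0, 17, 20, 30] -> counters=[1,0,0,0,0,0,0,0,0,0,0,0,0,0,0,0,0,1,0,0,1,0,0,0,0,0,0,0,0,0,1]
Step 14: insert m at [6, 10, 17, 27] -> counters=[1,0,0,0,0,0,1,0,0,0,1,0,0,0,0,0,0,2,0,0,1,0,0,0,0,0,0,1,0,0,1]
Step 15: insert yvz at [0, 17, 20, 30] -> counters=[2,0,0,0,0,0,1,0,0,0,1,0,0,0,0,0,0,3,0,0,2,0,0,0,0,0,0,1,0,0,2]
Step 16: insert yvz at [0, 17, 20, 30] -> counters=[3,0,0,0,0,0,1,0,0,0,1,0,0,0,0,0,0,4,0,0,3,0,0,0,0,0,0,1,0,0,3]
Step 17: insert kvx at [0, 10, 24, 28] -> counters=[4,0,0,0,0,0,1,0,0,0,2,0,0,0,0,0,0,4,0,0,3,0,0,0,1,0,0,1,1,0,3]
Query xcz: check counters[2]=0 counters[4]=0 counters[6]=1 counters[29]=0 -> no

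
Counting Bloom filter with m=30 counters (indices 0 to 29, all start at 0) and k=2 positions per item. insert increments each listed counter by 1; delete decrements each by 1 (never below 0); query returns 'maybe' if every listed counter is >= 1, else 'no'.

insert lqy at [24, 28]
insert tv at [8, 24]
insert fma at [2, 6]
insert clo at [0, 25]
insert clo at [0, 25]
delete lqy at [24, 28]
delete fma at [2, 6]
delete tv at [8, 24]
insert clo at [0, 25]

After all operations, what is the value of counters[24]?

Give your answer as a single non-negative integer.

Step 1: insert lqy at [24, 28] -> counters=[0,0,0,0,0,0,0,0,0,0,0,0,0,0,0,0,0,0,0,0,0,0,0,0,1,0,0,0,1,0]
Step 2: insert tv at [8, 24] -> counters=[0,0,0,0,0,0,0,0,1,0,0,0,0,0,0,0,0,0,0,0,0,0,0,0,2,0,0,0,1,0]
Step 3: insert fma at [2, 6] -> counters=[0,0,1,0,0,0,1,0,1,0,0,0,0,0,0,0,0,0,0,0,0,0,0,0,2,0,0,0,1,0]
Step 4: insert clo at [0, 25] -> counters=[1,0,1,0,0,0,1,0,1,0,0,0,0,0,0,0,0,0,0,0,0,0,0,0,2,1,0,0,1,0]
Step 5: insert clo at [0, 25] -> counters=[2,0,1,0,0,0,1,0,1,0,0,0,0,0,0,0,0,0,0,0,0,0,0,0,2,2,0,0,1,0]
Step 6: delete lqy at [24, 28] -> counters=[2,0,1,0,0,0,1,0,1,0,0,0,0,0,0,0,0,0,0,0,0,0,0,0,1,2,0,0,0,0]
Step 7: delete fma at [2, 6] -> counters=[2,0,0,0,0,0,0,0,1,0,0,0,0,0,0,0,0,0,0,0,0,0,0,0,1,2,0,0,0,0]
Step 8: delete tv at [8, 24] -> counters=[2,0,0,0,0,0,0,0,0,0,0,0,0,0,0,0,0,0,0,0,0,0,0,0,0,2,0,0,0,0]
Step 9: insert clo at [0, 25] -> counters=[3,0,0,0,0,0,0,0,0,0,0,0,0,0,0,0,0,0,0,0,0,0,0,0,0,3,0,0,0,0]
Final counters=[3,0,0,0,0,0,0,0,0,0,0,0,0,0,0,0,0,0,0,0,0,0,0,0,0,3,0,0,0,0] -> counters[24]=0

Answer: 0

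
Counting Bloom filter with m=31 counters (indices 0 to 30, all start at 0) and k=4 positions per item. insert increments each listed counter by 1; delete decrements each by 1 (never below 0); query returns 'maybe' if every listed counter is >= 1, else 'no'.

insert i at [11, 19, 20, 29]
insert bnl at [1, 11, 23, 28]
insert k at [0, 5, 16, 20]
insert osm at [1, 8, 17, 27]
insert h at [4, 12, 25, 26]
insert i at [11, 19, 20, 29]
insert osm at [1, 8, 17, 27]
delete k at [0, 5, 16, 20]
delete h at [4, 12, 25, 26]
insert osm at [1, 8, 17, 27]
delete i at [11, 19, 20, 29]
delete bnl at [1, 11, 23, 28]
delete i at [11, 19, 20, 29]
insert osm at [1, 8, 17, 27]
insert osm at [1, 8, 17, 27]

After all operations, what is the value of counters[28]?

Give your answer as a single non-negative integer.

Answer: 0

Derivation:
Step 1: insert i at [11, 19, 20, 29] -> counters=[0,0,0,0,0,0,0,0,0,0,0,1,0,0,0,0,0,0,0,1,1,0,0,0,0,0,0,0,0,1,0]
Step 2: insert bnl at [1, 11, 23, 28] -> counters=[0,1,0,0,0,0,0,0,0,0,0,2,0,0,0,0,0,0,0,1,1,0,0,1,0,0,0,0,1,1,0]
Step 3: insert k at [0, 5, 16, 20] -> counters=[1,1,0,0,0,1,0,0,0,0,0,2,0,0,0,0,1,0,0,1,2,0,0,1,0,0,0,0,1,1,0]
Step 4: insert osm at [1, 8, 17, 27] -> counters=[1,2,0,0,0,1,0,0,1,0,0,2,0,0,0,0,1,1,0,1,2,0,0,1,0,0,0,1,1,1,0]
Step 5: insert h at [4, 12, 25, 26] -> counters=[1,2,0,0,1,1,0,0,1,0,0,2,1,0,0,0,1,1,0,1,2,0,0,1,0,1,1,1,1,1,0]
Step 6: insert i at [11, 19, 20, 29] -> counters=[1,2,0,0,1,1,0,0,1,0,0,3,1,0,0,0,1,1,0,2,3,0,0,1,0,1,1,1,1,2,0]
Step 7: insert osm at [1, 8, 17, 27] -> counters=[1,3,0,0,1,1,0,0,2,0,0,3,1,0,0,0,1,2,0,2,3,0,0,1,0,1,1,2,1,2,0]
Step 8: delete k at [0, 5, 16, 20] -> counters=[0,3,0,0,1,0,0,0,2,0,0,3,1,0,0,0,0,2,0,2,2,0,0,1,0,1,1,2,1,2,0]
Step 9: delete h at [4, 12, 25, 26] -> counters=[0,3,0,0,0,0,0,0,2,0,0,3,0,0,0,0,0,2,0,2,2,0,0,1,0,0,0,2,1,2,0]
Step 10: insert osm at [1, 8, 17, 27] -> counters=[0,4,0,0,0,0,0,0,3,0,0,3,0,0,0,0,0,3,0,2,2,0,0,1,0,0,0,3,1,2,0]
Step 11: delete i at [11, 19, 20, 29] -> counters=[0,4,0,0,0,0,0,0,3,0,0,2,0,0,0,0,0,3,0,1,1,0,0,1,0,0,0,3,1,1,0]
Step 12: delete bnl at [1, 11, 23, 28] -> counters=[0,3,0,0,0,0,0,0,3,0,0,1,0,0,0,0,0,3,0,1,1,0,0,0,0,0,0,3,0,1,0]
Step 13: delete i at [11, 19, 20, 29] -> counters=[0,3,0,0,0,0,0,0,3,0,0,0,0,0,0,0,0,3,0,0,0,0,0,0,0,0,0,3,0,0,0]
Step 14: insert osm at [1, 8, 17, 27] -> counters=[0,4,0,0,0,0,0,0,4,0,0,0,0,0,0,0,0,4,0,0,0,0,0,0,0,0,0,4,0,0,0]
Step 15: insert osm at [1, 8, 17, 27] -> counters=[0,5,0,0,0,0,0,0,5,0,0,0,0,0,0,0,0,5,0,0,0,0,0,0,0,0,0,5,0,0,0]
Final counters=[0,5,0,0,0,0,0,0,5,0,0,0,0,0,0,0,0,5,0,0,0,0,0,0,0,0,0,5,0,0,0] -> counters[28]=0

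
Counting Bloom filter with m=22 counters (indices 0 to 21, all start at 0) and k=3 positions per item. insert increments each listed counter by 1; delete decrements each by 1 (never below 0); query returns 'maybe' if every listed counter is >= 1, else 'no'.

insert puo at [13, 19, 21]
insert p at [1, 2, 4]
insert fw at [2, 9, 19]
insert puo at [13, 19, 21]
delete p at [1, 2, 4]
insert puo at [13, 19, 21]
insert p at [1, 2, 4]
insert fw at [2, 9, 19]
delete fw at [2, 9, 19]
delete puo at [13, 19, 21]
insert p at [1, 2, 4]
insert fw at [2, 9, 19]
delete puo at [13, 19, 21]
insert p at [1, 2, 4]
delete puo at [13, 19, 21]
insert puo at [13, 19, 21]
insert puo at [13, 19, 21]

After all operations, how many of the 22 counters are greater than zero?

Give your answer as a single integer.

Answer: 7

Derivation:
Step 1: insert puo at [13, 19, 21] -> counters=[0,0,0,0,0,0,0,0,0,0,0,0,0,1,0,0,0,0,0,1,0,1]
Step 2: insert p at [1, 2, 4] -> counters=[0,1,1,0,1,0,0,0,0,0,0,0,0,1,0,0,0,0,0,1,0,1]
Step 3: insert fw at [2, 9, 19] -> counters=[0,1,2,0,1,0,0,0,0,1,0,0,0,1,0,0,0,0,0,2,0,1]
Step 4: insert puo at [13, 19, 21] -> counters=[0,1,2,0,1,0,0,0,0,1,0,0,0,2,0,0,0,0,0,3,0,2]
Step 5: delete p at [1, 2, 4] -> counters=[0,0,1,0,0,0,0,0,0,1,0,0,0,2,0,0,0,0,0,3,0,2]
Step 6: insert puo at [13, 19, 21] -> counters=[0,0,1,0,0,0,0,0,0,1,0,0,0,3,0,0,0,0,0,4,0,3]
Step 7: insert p at [1, 2, 4] -> counters=[0,1,2,0,1,0,0,0,0,1,0,0,0,3,0,0,0,0,0,4,0,3]
Step 8: insert fw at [2, 9, 19] -> counters=[0,1,3,0,1,0,0,0,0,2,0,0,0,3,0,0,0,0,0,5,0,3]
Step 9: delete fw at [2, 9, 19] -> counters=[0,1,2,0,1,0,0,0,0,1,0,0,0,3,0,0,0,0,0,4,0,3]
Step 10: delete puo at [13, 19, 21] -> counters=[0,1,2,0,1,0,0,0,0,1,0,0,0,2,0,0,0,0,0,3,0,2]
Step 11: insert p at [1, 2, 4] -> counters=[0,2,3,0,2,0,0,0,0,1,0,0,0,2,0,0,0,0,0,3,0,2]
Step 12: insert fw at [2, 9, 19] -> counters=[0,2,4,0,2,0,0,0,0,2,0,0,0,2,0,0,0,0,0,4,0,2]
Step 13: delete puo at [13, 19, 21] -> counters=[0,2,4,0,2,0,0,0,0,2,0,0,0,1,0,0,0,0,0,3,0,1]
Step 14: insert p at [1, 2, 4] -> counters=[0,3,5,0,3,0,0,0,0,2,0,0,0,1,0,0,0,0,0,3,0,1]
Step 15: delete puo at [13, 19, 21] -> counters=[0,3,5,0,3,0,0,0,0,2,0,0,0,0,0,0,0,0,0,2,0,0]
Step 16: insert puo at [13, 19, 21] -> counters=[0,3,5,0,3,0,0,0,0,2,0,0,0,1,0,0,0,0,0,3,0,1]
Step 17: insert puo at [13, 19, 21] -> counters=[0,3,5,0,3,0,0,0,0,2,0,0,0,2,0,0,0,0,0,4,0,2]
Final counters=[0,3,5,0,3,0,0,0,0,2,0,0,0,2,0,0,0,0,0,4,0,2] -> 7 nonzero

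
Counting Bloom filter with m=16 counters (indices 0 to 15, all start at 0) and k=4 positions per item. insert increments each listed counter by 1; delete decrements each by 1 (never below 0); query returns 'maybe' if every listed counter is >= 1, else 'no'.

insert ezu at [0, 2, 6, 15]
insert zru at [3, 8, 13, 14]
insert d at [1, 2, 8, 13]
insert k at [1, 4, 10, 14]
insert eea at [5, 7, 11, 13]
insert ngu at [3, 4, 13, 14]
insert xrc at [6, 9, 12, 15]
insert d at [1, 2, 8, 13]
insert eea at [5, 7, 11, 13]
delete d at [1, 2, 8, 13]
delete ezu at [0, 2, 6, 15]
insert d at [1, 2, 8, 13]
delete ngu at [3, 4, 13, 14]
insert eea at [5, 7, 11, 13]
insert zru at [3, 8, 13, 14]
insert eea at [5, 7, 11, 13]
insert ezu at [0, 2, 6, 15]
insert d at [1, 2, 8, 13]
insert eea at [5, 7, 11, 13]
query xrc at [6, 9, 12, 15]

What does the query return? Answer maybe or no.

Step 1: insert ezu at [0, 2, 6, 15] -> counters=[1,0,1,0,0,0,1,0,0,0,0,0,0,0,0,1]
Step 2: insert zru at [3, 8, 13, 14] -> counters=[1,0,1,1,0,0,1,0,1,0,0,0,0,1,1,1]
Step 3: insert d at [1, 2, 8, 13] -> counters=[1,1,2,1,0,0,1,0,2,0,0,0,0,2,1,1]
Step 4: insert k at [1, 4, 10, 14] -> counters=[1,2,2,1,1,0,1,0,2,0,1,0,0,2,2,1]
Step 5: insert eea at [5, 7, 11, 13] -> counters=[1,2,2,1,1,1,1,1,2,0,1,1,0,3,2,1]
Step 6: insert ngu at [3, 4, 13, 14] -> counters=[1,2,2,2,2,1,1,1,2,0,1,1,0,4,3,1]
Step 7: insert xrc at [6, 9, 12, 15] -> counters=[1,2,2,2,2,1,2,1,2,1,1,1,1,4,3,2]
Step 8: insert d at [1, 2, 8, 13] -> counters=[1,3,3,2,2,1,2,1,3,1,1,1,1,5,3,2]
Step 9: insert eea at [5, 7, 11, 13] -> counters=[1,3,3,2,2,2,2,2,3,1,1,2,1,6,3,2]
Step 10: delete d at [1, 2, 8, 13] -> counters=[1,2,2,2,2,2,2,2,2,1,1,2,1,5,3,2]
Step 11: delete ezu at [0, 2, 6, 15] -> counters=[0,2,1,2,2,2,1,2,2,1,1,2,1,5,3,1]
Step 12: insert d at [1, 2, 8, 13] -> counters=[0,3,2,2,2,2,1,2,3,1,1,2,1,6,3,1]
Step 13: delete ngu at [3, 4, 13, 14] -> counters=[0,3,2,1,1,2,1,2,3,1,1,2,1,5,2,1]
Step 14: insert eea at [5, 7, 11, 13] -> counters=[0,3,2,1,1,3,1,3,3,1,1,3,1,6,2,1]
Step 15: insert zru at [3, 8, 13, 14] -> counters=[0,3,2,2,1,3,1,3,4,1,1,3,1,7,3,1]
Step 16: insert eea at [5, 7, 11, 13] -> counters=[0,3,2,2,1,4,1,4,4,1,1,4,1,8,3,1]
Step 17: insert ezu at [0, 2, 6, 15] -> counters=[1,3,3,2,1,4,2,4,4,1,1,4,1,8,3,2]
Step 18: insert d at [1, 2, 8, 13] -> counters=[1,4,4,2,1,4,2,4,5,1,1,4,1,9,3,2]
Step 19: insert eea at [5, 7, 11, 13] -> counters=[1,4,4,2,1,5,2,5,5,1,1,5,1,10,3,2]
Query xrc: check counters[6]=2 counters[9]=1 counters[12]=1 counters[15]=2 -> maybe

Answer: maybe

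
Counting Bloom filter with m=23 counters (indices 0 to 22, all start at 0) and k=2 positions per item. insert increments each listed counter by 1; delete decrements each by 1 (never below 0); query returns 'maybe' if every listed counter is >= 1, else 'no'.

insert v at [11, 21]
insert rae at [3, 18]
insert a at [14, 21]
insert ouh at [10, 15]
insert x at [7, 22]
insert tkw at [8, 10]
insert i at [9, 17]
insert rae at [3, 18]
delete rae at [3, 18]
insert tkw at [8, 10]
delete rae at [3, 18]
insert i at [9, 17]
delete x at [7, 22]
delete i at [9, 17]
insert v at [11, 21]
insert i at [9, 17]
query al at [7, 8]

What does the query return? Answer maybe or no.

Step 1: insert v at [11, 21] -> counters=[0,0,0,0,0,0,0,0,0,0,0,1,0,0,0,0,0,0,0,0,0,1,0]
Step 2: insert rae at [3, 18] -> counters=[0,0,0,1,0,0,0,0,0,0,0,1,0,0,0,0,0,0,1,0,0,1,0]
Step 3: insert a at [14, 21] -> counters=[0,0,0,1,0,0,0,0,0,0,0,1,0,0,1,0,0,0,1,0,0,2,0]
Step 4: insert ouh at [10, 15] -> counters=[0,0,0,1,0,0,0,0,0,0,1,1,0,0,1,1,0,0,1,0,0,2,0]
Step 5: insert x at [7, 22] -> counters=[0,0,0,1,0,0,0,1,0,0,1,1,0,0,1,1,0,0,1,0,0,2,1]
Step 6: insert tkw at [8, 10] -> counters=[0,0,0,1,0,0,0,1,1,0,2,1,0,0,1,1,0,0,1,0,0,2,1]
Step 7: insert i at [9, 17] -> counters=[0,0,0,1,0,0,0,1,1,1,2,1,0,0,1,1,0,1,1,0,0,2,1]
Step 8: insert rae at [3, 18] -> counters=[0,0,0,2,0,0,0,1,1,1,2,1,0,0,1,1,0,1,2,0,0,2,1]
Step 9: delete rae at [3, 18] -> counters=[0,0,0,1,0,0,0,1,1,1,2,1,0,0,1,1,0,1,1,0,0,2,1]
Step 10: insert tkw at [8, 10] -> counters=[0,0,0,1,0,0,0,1,2,1,3,1,0,0,1,1,0,1,1,0,0,2,1]
Step 11: delete rae at [3, 18] -> counters=[0,0,0,0,0,0,0,1,2,1,3,1,0,0,1,1,0,1,0,0,0,2,1]
Step 12: insert i at [9, 17] -> counters=[0,0,0,0,0,0,0,1,2,2,3,1,0,0,1,1,0,2,0,0,0,2,1]
Step 13: delete x at [7, 22] -> counters=[0,0,0,0,0,0,0,0,2,2,3,1,0,0,1,1,0,2,0,0,0,2,0]
Step 14: delete i at [9, 17] -> counters=[0,0,0,0,0,0,0,0,2,1,3,1,0,0,1,1,0,1,0,0,0,2,0]
Step 15: insert v at [11, 21] -> counters=[0,0,0,0,0,0,0,0,2,1,3,2,0,0,1,1,0,1,0,0,0,3,0]
Step 16: insert i at [9, 17] -> counters=[0,0,0,0,0,0,0,0,2,2,3,2,0,0,1,1,0,2,0,0,0,3,0]
Query al: check counters[7]=0 counters[8]=2 -> no

Answer: no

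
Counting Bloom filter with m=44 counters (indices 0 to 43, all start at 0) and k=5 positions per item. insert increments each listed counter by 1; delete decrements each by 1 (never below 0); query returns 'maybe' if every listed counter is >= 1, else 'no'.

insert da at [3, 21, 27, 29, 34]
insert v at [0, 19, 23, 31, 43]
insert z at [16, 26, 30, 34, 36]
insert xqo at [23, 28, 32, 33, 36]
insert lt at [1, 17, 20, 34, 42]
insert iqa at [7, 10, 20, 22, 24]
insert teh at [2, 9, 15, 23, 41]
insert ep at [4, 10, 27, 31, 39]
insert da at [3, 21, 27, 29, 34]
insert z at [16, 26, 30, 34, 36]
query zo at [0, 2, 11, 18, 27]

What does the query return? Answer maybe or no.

Step 1: insert da at [3, 21, 27, 29, 34] -> counters=[0,0,0,1,0,0,0,0,0,0,0,0,0,0,0,0,0,0,0,0,0,1,0,0,0,0,0,1,0,1,0,0,0,0,1,0,0,0,0,0,0,0,0,0]
Step 2: insert v at [0, 19, 23, 31, 43] -> counters=[1,0,0,1,0,0,0,0,0,0,0,0,0,0,0,0,0,0,0,1,0,1,0,1,0,0,0,1,0,1,0,1,0,0,1,0,0,0,0,0,0,0,0,1]
Step 3: insert z at [16, 26, 30, 34, 36] -> counters=[1,0,0,1,0,0,0,0,0,0,0,0,0,0,0,0,1,0,0,1,0,1,0,1,0,0,1,1,0,1,1,1,0,0,2,0,1,0,0,0,0,0,0,1]
Step 4: insert xqo at [23, 28, 32, 33, 36] -> counters=[1,0,0,1,0,0,0,0,0,0,0,0,0,0,0,0,1,0,0,1,0,1,0,2,0,0,1,1,1,1,1,1,1,1,2,0,2,0,0,0,0,0,0,1]
Step 5: insert lt at [1, 17, 20, 34, 42] -> counters=[1,1,0,1,0,0,0,0,0,0,0,0,0,0,0,0,1,1,0,1,1,1,0,2,0,0,1,1,1,1,1,1,1,1,3,0,2,0,0,0,0,0,1,1]
Step 6: insert iqa at [7, 10, 20, 22, 24] -> counters=[1,1,0,1,0,0,0,1,0,0,1,0,0,0,0,0,1,1,0,1,2,1,1,2,1,0,1,1,1,1,1,1,1,1,3,0,2,0,0,0,0,0,1,1]
Step 7: insert teh at [2, 9, 15, 23, 41] -> counters=[1,1,1,1,0,0,0,1,0,1,1,0,0,0,0,1,1,1,0,1,2,1,1,3,1,0,1,1,1,1,1,1,1,1,3,0,2,0,0,0,0,1,1,1]
Step 8: insert ep at [4, 10, 27, 31, 39] -> counters=[1,1,1,1,1,0,0,1,0,1,2,0,0,0,0,1,1,1,0,1,2,1,1,3,1,0,1,2,1,1,1,2,1,1,3,0,2,0,0,1,0,1,1,1]
Step 9: insert da at [3, 21, 27, 29, 34] -> counters=[1,1,1,2,1,0,0,1,0,1,2,0,0,0,0,1,1,1,0,1,2,2,1,3,1,0,1,3,1,2,1,2,1,1,4,0,2,0,0,1,0,1,1,1]
Step 10: insert z at [16, 26, 30, 34, 36] -> counters=[1,1,1,2,1,0,0,1,0,1,2,0,0,0,0,1,2,1,0,1,2,2,1,3,1,0,2,3,1,2,2,2,1,1,5,0,3,0,0,1,0,1,1,1]
Query zo: check counters[0]=1 counters[2]=1 counters[11]=0 counters[18]=0 counters[27]=3 -> no

Answer: no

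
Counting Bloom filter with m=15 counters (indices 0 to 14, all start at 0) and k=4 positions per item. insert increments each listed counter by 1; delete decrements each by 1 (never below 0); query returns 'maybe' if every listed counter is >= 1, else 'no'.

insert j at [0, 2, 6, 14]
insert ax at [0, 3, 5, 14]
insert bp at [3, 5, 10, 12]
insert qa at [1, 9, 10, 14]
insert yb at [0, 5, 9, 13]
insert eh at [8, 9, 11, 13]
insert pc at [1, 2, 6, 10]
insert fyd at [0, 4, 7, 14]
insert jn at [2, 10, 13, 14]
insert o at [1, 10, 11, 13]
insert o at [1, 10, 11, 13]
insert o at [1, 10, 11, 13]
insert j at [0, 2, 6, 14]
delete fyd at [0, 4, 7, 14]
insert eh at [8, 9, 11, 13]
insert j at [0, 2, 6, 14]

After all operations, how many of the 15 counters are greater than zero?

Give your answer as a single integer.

Step 1: insert j at [0, 2, 6, 14] -> counters=[1,0,1,0,0,0,1,0,0,0,0,0,0,0,1]
Step 2: insert ax at [0, 3, 5, 14] -> counters=[2,0,1,1,0,1,1,0,0,0,0,0,0,0,2]
Step 3: insert bp at [3, 5, 10, 12] -> counters=[2,0,1,2,0,2,1,0,0,0,1,0,1,0,2]
Step 4: insert qa at [1, 9, 10, 14] -> counters=[2,1,1,2,0,2,1,0,0,1,2,0,1,0,3]
Step 5: insert yb at [0, 5, 9, 13] -> counters=[3,1,1,2,0,3,1,0,0,2,2,0,1,1,3]
Step 6: insert eh at [8, 9, 11, 13] -> counters=[3,1,1,2,0,3,1,0,1,3,2,1,1,2,3]
Step 7: insert pc at [1, 2, 6, 10] -> counters=[3,2,2,2,0,3,2,0,1,3,3,1,1,2,3]
Step 8: insert fyd at [0, 4, 7, 14] -> counters=[4,2,2,2,1,3,2,1,1,3,3,1,1,2,4]
Step 9: insert jn at [2, 10, 13, 14] -> counters=[4,2,3,2,1,3,2,1,1,3,4,1,1,3,5]
Step 10: insert o at [1, 10, 11, 13] -> counters=[4,3,3,2,1,3,2,1,1,3,5,2,1,4,5]
Step 11: insert o at [1, 10, 11, 13] -> counters=[4,4,3,2,1,3,2,1,1,3,6,3,1,5,5]
Step 12: insert o at [1, 10, 11, 13] -> counters=[4,5,3,2,1,3,2,1,1,3,7,4,1,6,5]
Step 13: insert j at [0, 2, 6, 14] -> counters=[5,5,4,2,1,3,3,1,1,3,7,4,1,6,6]
Step 14: delete fyd at [0, 4, 7, 14] -> counters=[4,5,4,2,0,3,3,0,1,3,7,4,1,6,5]
Step 15: insert eh at [8, 9, 11, 13] -> counters=[4,5,4,2,0,3,3,0,2,4,7,5,1,7,5]
Step 16: insert j at [0, 2, 6, 14] -> counters=[5,5,5,2,0,3,4,0,2,4,7,5,1,7,6]
Final counters=[5,5,5,2,0,3,4,0,2,4,7,5,1,7,6] -> 13 nonzero

Answer: 13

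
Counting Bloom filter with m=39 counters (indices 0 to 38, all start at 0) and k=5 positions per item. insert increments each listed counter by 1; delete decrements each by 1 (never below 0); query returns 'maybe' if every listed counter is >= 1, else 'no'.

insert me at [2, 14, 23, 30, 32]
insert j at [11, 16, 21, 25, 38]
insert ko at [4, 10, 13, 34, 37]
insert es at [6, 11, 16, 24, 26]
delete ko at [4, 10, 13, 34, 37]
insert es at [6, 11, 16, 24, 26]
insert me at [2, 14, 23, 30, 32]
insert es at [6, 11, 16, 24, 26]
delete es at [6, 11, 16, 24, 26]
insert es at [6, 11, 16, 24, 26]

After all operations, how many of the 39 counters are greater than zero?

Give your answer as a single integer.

Answer: 13

Derivation:
Step 1: insert me at [2, 14, 23, 30, 32] -> counters=[0,0,1,0,0,0,0,0,0,0,0,0,0,0,1,0,0,0,0,0,0,0,0,1,0,0,0,0,0,0,1,0,1,0,0,0,0,0,0]
Step 2: insert j at [11, 16, 21, 25, 38] -> counters=[0,0,1,0,0,0,0,0,0,0,0,1,0,0,1,0,1,0,0,0,0,1,0,1,0,1,0,0,0,0,1,0,1,0,0,0,0,0,1]
Step 3: insert ko at [4, 10, 13, 34, 37] -> counters=[0,0,1,0,1,0,0,0,0,0,1,1,0,1,1,0,1,0,0,0,0,1,0,1,0,1,0,0,0,0,1,0,1,0,1,0,0,1,1]
Step 4: insert es at [6, 11, 16, 24, 26] -> counters=[0,0,1,0,1,0,1,0,0,0,1,2,0,1,1,0,2,0,0,0,0,1,0,1,1,1,1,0,0,0,1,0,1,0,1,0,0,1,1]
Step 5: delete ko at [4, 10, 13, 34, 37] -> counters=[0,0,1,0,0,0,1,0,0,0,0,2,0,0,1,0,2,0,0,0,0,1,0,1,1,1,1,0,0,0,1,0,1,0,0,0,0,0,1]
Step 6: insert es at [6, 11, 16, 24, 26] -> counters=[0,0,1,0,0,0,2,0,0,0,0,3,0,0,1,0,3,0,0,0,0,1,0,1,2,1,2,0,0,0,1,0,1,0,0,0,0,0,1]
Step 7: insert me at [2, 14, 23, 30, 32] -> counters=[0,0,2,0,0,0,2,0,0,0,0,3,0,0,2,0,3,0,0,0,0,1,0,2,2,1,2,0,0,0,2,0,2,0,0,0,0,0,1]
Step 8: insert es at [6, 11, 16, 24, 26] -> counters=[0,0,2,0,0,0,3,0,0,0,0,4,0,0,2,0,4,0,0,0,0,1,0,2,3,1,3,0,0,0,2,0,2,0,0,0,0,0,1]
Step 9: delete es at [6, 11, 16, 24, 26] -> counters=[0,0,2,0,0,0,2,0,0,0,0,3,0,0,2,0,3,0,0,0,0,1,0,2,2,1,2,0,0,0,2,0,2,0,0,0,0,0,1]
Step 10: insert es at [6, 11, 16, 24, 26] -> counters=[0,0,2,0,0,0,3,0,0,0,0,4,0,0,2,0,4,0,0,0,0,1,0,2,3,1,3,0,0,0,2,0,2,0,0,0,0,0,1]
Final counters=[0,0,2,0,0,0,3,0,0,0,0,4,0,0,2,0,4,0,0,0,0,1,0,2,3,1,3,0,0,0,2,0,2,0,0,0,0,0,1] -> 13 nonzero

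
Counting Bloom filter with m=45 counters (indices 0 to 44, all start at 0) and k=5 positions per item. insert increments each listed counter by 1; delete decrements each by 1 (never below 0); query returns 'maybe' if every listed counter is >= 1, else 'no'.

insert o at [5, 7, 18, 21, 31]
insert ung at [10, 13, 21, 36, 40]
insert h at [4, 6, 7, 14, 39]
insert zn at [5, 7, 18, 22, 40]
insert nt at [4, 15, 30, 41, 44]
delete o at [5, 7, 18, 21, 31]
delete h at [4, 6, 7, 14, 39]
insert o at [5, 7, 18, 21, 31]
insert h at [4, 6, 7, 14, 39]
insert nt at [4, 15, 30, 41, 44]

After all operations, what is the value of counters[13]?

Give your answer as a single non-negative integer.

Step 1: insert o at [5, 7, 18, 21, 31] -> counters=[0,0,0,0,0,1,0,1,0,0,0,0,0,0,0,0,0,0,1,0,0,1,0,0,0,0,0,0,0,0,0,1,0,0,0,0,0,0,0,0,0,0,0,0,0]
Step 2: insert ung at [10, 13, 21, 36, 40] -> counters=[0,0,0,0,0,1,0,1,0,0,1,0,0,1,0,0,0,0,1,0,0,2,0,0,0,0,0,0,0,0,0,1,0,0,0,0,1,0,0,0,1,0,0,0,0]
Step 3: insert h at [4, 6, 7, 14, 39] -> counters=[0,0,0,0,1,1,1,2,0,0,1,0,0,1,1,0,0,0,1,0,0,2,0,0,0,0,0,0,0,0,0,1,0,0,0,0,1,0,0,1,1,0,0,0,0]
Step 4: insert zn at [5, 7, 18, 22, 40] -> counters=[0,0,0,0,1,2,1,3,0,0,1,0,0,1,1,0,0,0,2,0,0,2,1,0,0,0,0,0,0,0,0,1,0,0,0,0,1,0,0,1,2,0,0,0,0]
Step 5: insert nt at [4, 15, 30, 41, 44] -> counters=[0,0,0,0,2,2,1,3,0,0,1,0,0,1,1,1,0,0,2,0,0,2,1,0,0,0,0,0,0,0,1,1,0,0,0,0,1,0,0,1,2,1,0,0,1]
Step 6: delete o at [5, 7, 18, 21, 31] -> counters=[0,0,0,0,2,1,1,2,0,0,1,0,0,1,1,1,0,0,1,0,0,1,1,0,0,0,0,0,0,0,1,0,0,0,0,0,1,0,0,1,2,1,0,0,1]
Step 7: delete h at [4, 6, 7, 14, 39] -> counters=[0,0,0,0,1,1,0,1,0,0,1,0,0,1,0,1,0,0,1,0,0,1,1,0,0,0,0,0,0,0,1,0,0,0,0,0,1,0,0,0,2,1,0,0,1]
Step 8: insert o at [5, 7, 18, 21, 31] -> counters=[0,0,0,0,1,2,0,2,0,0,1,0,0,1,0,1,0,0,2,0,0,2,1,0,0,0,0,0,0,0,1,1,0,0,0,0,1,0,0,0,2,1,0,0,1]
Step 9: insert h at [4, 6, 7, 14, 39] -> counters=[0,0,0,0,2,2,1,3,0,0,1,0,0,1,1,1,0,0,2,0,0,2,1,0,0,0,0,0,0,0,1,1,0,0,0,0,1,0,0,1,2,1,0,0,1]
Step 10: insert nt at [4, 15, 30, 41, 44] -> counters=[0,0,0,0,3,2,1,3,0,0,1,0,0,1,1,2,0,0,2,0,0,2,1,0,0,0,0,0,0,0,2,1,0,0,0,0,1,0,0,1,2,2,0,0,2]
Final counters=[0,0,0,0,3,2,1,3,0,0,1,0,0,1,1,2,0,0,2,0,0,2,1,0,0,0,0,0,0,0,2,1,0,0,0,0,1,0,0,1,2,2,0,0,2] -> counters[13]=1

Answer: 1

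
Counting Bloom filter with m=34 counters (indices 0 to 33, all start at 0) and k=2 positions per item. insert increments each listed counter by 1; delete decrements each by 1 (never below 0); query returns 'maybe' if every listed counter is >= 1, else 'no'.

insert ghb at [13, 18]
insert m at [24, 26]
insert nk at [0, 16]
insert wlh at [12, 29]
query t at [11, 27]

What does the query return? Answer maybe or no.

Step 1: insert ghb at [13, 18] -> counters=[0,0,0,0,0,0,0,0,0,0,0,0,0,1,0,0,0,0,1,0,0,0,0,0,0,0,0,0,0,0,0,0,0,0]
Step 2: insert m at [24, 26] -> counters=[0,0,0,0,0,0,0,0,0,0,0,0,0,1,0,0,0,0,1,0,0,0,0,0,1,0,1,0,0,0,0,0,0,0]
Step 3: insert nk at [0, 16] -> counters=[1,0,0,0,0,0,0,0,0,0,0,0,0,1,0,0,1,0,1,0,0,0,0,0,1,0,1,0,0,0,0,0,0,0]
Step 4: insert wlh at [12, 29] -> counters=[1,0,0,0,0,0,0,0,0,0,0,0,1,1,0,0,1,0,1,0,0,0,0,0,1,0,1,0,0,1,0,0,0,0]
Query t: check counters[11]=0 counters[27]=0 -> no

Answer: no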